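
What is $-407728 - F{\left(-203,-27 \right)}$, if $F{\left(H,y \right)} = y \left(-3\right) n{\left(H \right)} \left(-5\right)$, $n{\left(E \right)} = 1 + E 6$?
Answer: $-900613$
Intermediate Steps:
$n{\left(E \right)} = 1 + 6 E$
$F{\left(H,y \right)} = 15 y \left(1 + 6 H\right)$ ($F{\left(H,y \right)} = y \left(-3\right) \left(1 + 6 H\right) \left(-5\right) = - 3 y \left(1 + 6 H\right) \left(-5\right) = 15 y \left(1 + 6 H\right)$)
$-407728 - F{\left(-203,-27 \right)} = -407728 - 15 \left(-27\right) \left(1 + 6 \left(-203\right)\right) = -407728 - 15 \left(-27\right) \left(1 - 1218\right) = -407728 - 15 \left(-27\right) \left(-1217\right) = -407728 - 492885 = -900613$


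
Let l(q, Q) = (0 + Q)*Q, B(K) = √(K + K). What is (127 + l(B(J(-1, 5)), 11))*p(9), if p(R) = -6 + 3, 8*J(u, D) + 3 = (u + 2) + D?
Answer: -744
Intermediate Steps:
J(u, D) = -⅛ + D/8 + u/8 (J(u, D) = -3/8 + ((u + 2) + D)/8 = -3/8 + ((2 + u) + D)/8 = -3/8 + (2 + D + u)/8 = -3/8 + (¼ + D/8 + u/8) = -⅛ + D/8 + u/8)
B(K) = √2*√K (B(K) = √(2*K) = √2*√K)
p(R) = -3
l(q, Q) = Q² (l(q, Q) = Q*Q = Q²)
(127 + l(B(J(-1, 5)), 11))*p(9) = (127 + 11²)*(-3) = (127 + 121)*(-3) = 248*(-3) = -744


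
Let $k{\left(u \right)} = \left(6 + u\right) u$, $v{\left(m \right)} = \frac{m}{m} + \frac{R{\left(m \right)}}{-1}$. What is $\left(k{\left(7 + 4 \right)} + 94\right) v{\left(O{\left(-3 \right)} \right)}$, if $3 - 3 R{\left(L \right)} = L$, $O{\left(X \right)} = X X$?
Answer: $843$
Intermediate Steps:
$O{\left(X \right)} = X^{2}$
$R{\left(L \right)} = 1 - \frac{L}{3}$
$v{\left(m \right)} = \frac{m}{3}$ ($v{\left(m \right)} = \frac{m}{m} + \frac{1 - \frac{m}{3}}{-1} = 1 + \left(1 - \frac{m}{3}\right) \left(-1\right) = 1 + \left(-1 + \frac{m}{3}\right) = \frac{m}{3}$)
$k{\left(u \right)} = u \left(6 + u\right)$
$\left(k{\left(7 + 4 \right)} + 94\right) v{\left(O{\left(-3 \right)} \right)} = \left(\left(7 + 4\right) \left(6 + \left(7 + 4\right)\right) + 94\right) \frac{\left(-3\right)^{2}}{3} = \left(11 \left(6 + 11\right) + 94\right) \frac{1}{3} \cdot 9 = \left(11 \cdot 17 + 94\right) 3 = \left(187 + 94\right) 3 = 281 \cdot 3 = 843$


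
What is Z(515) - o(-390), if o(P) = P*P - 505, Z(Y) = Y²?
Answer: 113630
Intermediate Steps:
o(P) = -505 + P² (o(P) = P² - 505 = -505 + P²)
Z(515) - o(-390) = 515² - (-505 + (-390)²) = 265225 - (-505 + 152100) = 265225 - 1*151595 = 265225 - 151595 = 113630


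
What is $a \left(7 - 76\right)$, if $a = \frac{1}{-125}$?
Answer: $\frac{69}{125} \approx 0.552$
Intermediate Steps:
$a = - \frac{1}{125} \approx -0.008$
$a \left(7 - 76\right) = - \frac{7 - 76}{125} = \left(- \frac{1}{125}\right) \left(-69\right) = \frac{69}{125}$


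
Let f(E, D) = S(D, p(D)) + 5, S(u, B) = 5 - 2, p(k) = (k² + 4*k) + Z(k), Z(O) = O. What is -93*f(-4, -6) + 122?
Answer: -622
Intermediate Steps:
p(k) = k² + 5*k (p(k) = (k² + 4*k) + k = k² + 5*k)
S(u, B) = 3
f(E, D) = 8 (f(E, D) = 3 + 5 = 8)
-93*f(-4, -6) + 122 = -93*8 + 122 = -744 + 122 = -622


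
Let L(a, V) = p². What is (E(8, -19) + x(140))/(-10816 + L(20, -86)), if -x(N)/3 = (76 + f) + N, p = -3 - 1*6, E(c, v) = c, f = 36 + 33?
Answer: 847/10735 ≈ 0.078901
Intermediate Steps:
f = 69
p = -9 (p = -3 - 6 = -9)
x(N) = -435 - 3*N (x(N) = -3*((76 + 69) + N) = -3*(145 + N) = -435 - 3*N)
L(a, V) = 81 (L(a, V) = (-9)² = 81)
(E(8, -19) + x(140))/(-10816 + L(20, -86)) = (8 + (-435 - 3*140))/(-10816 + 81) = (8 + (-435 - 420))/(-10735) = (8 - 855)*(-1/10735) = -847*(-1/10735) = 847/10735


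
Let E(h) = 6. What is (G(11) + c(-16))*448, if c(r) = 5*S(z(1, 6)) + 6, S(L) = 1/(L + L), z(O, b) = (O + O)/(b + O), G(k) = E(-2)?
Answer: 9296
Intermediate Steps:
G(k) = 6
z(O, b) = 2*O/(O + b) (z(O, b) = (2*O)/(O + b) = 2*O/(O + b))
S(L) = 1/(2*L)
c(r) = 59/4 (c(r) = 5*(1/(2*((2*1/(1 + 6))))) + 6 = 5*(1/(2*((2*1/7)))) + 6 = 5*(1/(2*((2*1*(⅐))))) + 6 = 5*(1/(2*(2/7))) + 6 = 5*((½)*(7/2)) + 6 = 5*(7/4) + 6 = 35/4 + 6 = 59/4)
(G(11) + c(-16))*448 = (6 + 59/4)*448 = (83/4)*448 = 9296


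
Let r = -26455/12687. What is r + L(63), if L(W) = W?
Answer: 772826/12687 ≈ 60.915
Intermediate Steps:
r = -26455/12687 (r = -26455*1/12687 = -26455/12687 ≈ -2.0852)
r + L(63) = -26455/12687 + 63 = 772826/12687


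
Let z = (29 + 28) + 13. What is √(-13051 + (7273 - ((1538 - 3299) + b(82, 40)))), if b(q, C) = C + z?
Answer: I*√4127 ≈ 64.242*I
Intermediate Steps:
z = 70 (z = 57 + 13 = 70)
b(q, C) = 70 + C (b(q, C) = C + 70 = 70 + C)
√(-13051 + (7273 - ((1538 - 3299) + b(82, 40)))) = √(-13051 + (7273 - ((1538 - 3299) + (70 + 40)))) = √(-13051 + (7273 - (-1761 + 110))) = √(-13051 + (7273 - 1*(-1651))) = √(-13051 + (7273 + 1651)) = √(-13051 + 8924) = √(-4127) = I*√4127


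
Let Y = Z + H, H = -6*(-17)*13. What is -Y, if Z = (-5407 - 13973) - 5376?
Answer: 23430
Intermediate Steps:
Z = -24756 (Z = -19380 - 5376 = -24756)
H = 1326 (H = 102*13 = 1326)
Y = -23430 (Y = -24756 + 1326 = -23430)
-Y = -1*(-23430) = 23430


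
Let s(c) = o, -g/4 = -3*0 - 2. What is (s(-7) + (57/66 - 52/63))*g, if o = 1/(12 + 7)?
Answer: 9572/13167 ≈ 0.72697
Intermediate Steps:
o = 1/19 ≈ 0.052632
g = 8 (g = -4*(-3*0 - 2) = -4*(0 - 2) = -4*(-2) = 8)
s(c) = 1/19
(s(-7) + (57/66 - 52/63))*g = (1/19 + (57/66 - 52/63))*8 = (1/19 + (57*(1/66) - 52*1/63))*8 = (1/19 + (19/22 - 52/63))*8 = (1/19 + 53/1386)*8 = (2393/26334)*8 = 9572/13167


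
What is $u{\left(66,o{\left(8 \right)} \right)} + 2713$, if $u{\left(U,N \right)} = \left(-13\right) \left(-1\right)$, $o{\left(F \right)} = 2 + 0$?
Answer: $2726$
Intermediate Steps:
$o{\left(F \right)} = 2$
$u{\left(U,N \right)} = 13$
$u{\left(66,o{\left(8 \right)} \right)} + 2713 = 13 + 2713 = 2726$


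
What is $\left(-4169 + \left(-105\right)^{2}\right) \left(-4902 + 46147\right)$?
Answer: $282775720$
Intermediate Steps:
$\left(-4169 + \left(-105\right)^{2}\right) \left(-4902 + 46147\right) = \left(-4169 + 11025\right) 41245 = 6856 \cdot 41245 = 282775720$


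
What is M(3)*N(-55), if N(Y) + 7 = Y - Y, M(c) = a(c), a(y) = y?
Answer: -21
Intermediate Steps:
M(c) = c
N(Y) = -7 (N(Y) = -7 + (Y - Y) = -7 + 0 = -7)
M(3)*N(-55) = 3*(-7) = -21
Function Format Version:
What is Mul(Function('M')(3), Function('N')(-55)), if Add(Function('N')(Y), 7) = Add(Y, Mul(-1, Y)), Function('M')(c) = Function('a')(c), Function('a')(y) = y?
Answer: -21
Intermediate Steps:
Function('M')(c) = c
Function('N')(Y) = -7 (Function('N')(Y) = Add(-7, Add(Y, Mul(-1, Y))) = Add(-7, 0) = -7)
Mul(Function('M')(3), Function('N')(-55)) = Mul(3, -7) = -21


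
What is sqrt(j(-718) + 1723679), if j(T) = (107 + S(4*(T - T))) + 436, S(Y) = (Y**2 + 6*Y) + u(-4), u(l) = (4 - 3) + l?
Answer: sqrt(1724219) ≈ 1313.1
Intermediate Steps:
u(l) = 1 + l
S(Y) = -3 + Y**2 + 6*Y (S(Y) = (Y**2 + 6*Y) + (1 - 4) = (Y**2 + 6*Y) - 3 = -3 + Y**2 + 6*Y)
j(T) = 540 (j(T) = (107 + (-3 + (4*(T - T))**2 + 6*(4*(T - T)))) + 436 = (107 + (-3 + (4*0)**2 + 6*(4*0))) + 436 = (107 + (-3 + 0**2 + 6*0)) + 436 = (107 + (-3 + 0 + 0)) + 436 = (107 - 3) + 436 = 104 + 436 = 540)
sqrt(j(-718) + 1723679) = sqrt(540 + 1723679) = sqrt(1724219)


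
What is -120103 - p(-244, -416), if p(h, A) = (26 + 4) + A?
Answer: -119717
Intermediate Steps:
p(h, A) = 30 + A
-120103 - p(-244, -416) = -120103 - (30 - 416) = -120103 - 1*(-386) = -120103 + 386 = -119717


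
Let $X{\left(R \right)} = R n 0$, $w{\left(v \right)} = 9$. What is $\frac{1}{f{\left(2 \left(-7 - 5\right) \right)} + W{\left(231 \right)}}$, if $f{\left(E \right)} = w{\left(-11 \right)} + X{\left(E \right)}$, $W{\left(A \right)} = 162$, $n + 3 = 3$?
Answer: $\frac{1}{171} \approx 0.005848$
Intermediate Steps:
$n = 0$ ($n = -3 + 3 = 0$)
$X{\left(R \right)} = 0$ ($X{\left(R \right)} = R 0 \cdot 0 = 0 \cdot 0 = 0$)
$f{\left(E \right)} = 9$ ($f{\left(E \right)} = 9 + 0 = 9$)
$\frac{1}{f{\left(2 \left(-7 - 5\right) \right)} + W{\left(231 \right)}} = \frac{1}{9 + 162} = \frac{1}{171}$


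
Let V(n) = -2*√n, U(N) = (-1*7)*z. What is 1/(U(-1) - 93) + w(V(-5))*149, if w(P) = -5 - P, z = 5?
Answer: -95361/128 + 298*I*√5 ≈ -745.01 + 666.35*I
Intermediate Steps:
U(N) = -35 (U(N) = -1*7*5 = -7*5 = -35)
1/(U(-1) - 93) + w(V(-5))*149 = 1/(-35 - 93) + (-5 - (-2)*√(-5))*149 = 1/(-128) + (-5 - (-2)*I*√5)*149 = -1/128 + (-5 - (-2)*I*√5)*149 = -1/128 + (-5 + 2*I*√5)*149 = -1/128 + (-745 + 298*I*√5) = -95361/128 + 298*I*√5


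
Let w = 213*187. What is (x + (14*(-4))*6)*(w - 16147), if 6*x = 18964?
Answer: 200698216/3 ≈ 6.6899e+7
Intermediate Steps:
w = 39831
x = 9482/3 (x = (⅙)*18964 = 9482/3 ≈ 3160.7)
(x + (14*(-4))*6)*(w - 16147) = (9482/3 + (14*(-4))*6)*(39831 - 16147) = (9482/3 - 56*6)*23684 = (9482/3 - 336)*23684 = (8474/3)*23684 = 200698216/3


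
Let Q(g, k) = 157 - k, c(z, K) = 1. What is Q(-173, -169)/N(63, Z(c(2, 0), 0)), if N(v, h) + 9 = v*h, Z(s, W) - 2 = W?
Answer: 326/117 ≈ 2.7863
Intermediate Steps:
Z(s, W) = 2 + W
N(v, h) = -9 + h*v (N(v, h) = -9 + v*h = -9 + h*v)
Q(-173, -169)/N(63, Z(c(2, 0), 0)) = (157 - 1*(-169))/(-9 + (2 + 0)*63) = (157 + 169)/(-9 + 2*63) = 326/(-9 + 126) = 326/117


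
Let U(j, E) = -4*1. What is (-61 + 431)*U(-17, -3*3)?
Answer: -1480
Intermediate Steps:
U(j, E) = -4
(-61 + 431)*U(-17, -3*3) = (-61 + 431)*(-4) = 370*(-4) = -1480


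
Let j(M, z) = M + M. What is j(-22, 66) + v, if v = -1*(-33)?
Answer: -11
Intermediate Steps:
v = 33
j(M, z) = 2*M
j(-22, 66) + v = 2*(-22) + 33 = -44 + 33 = -11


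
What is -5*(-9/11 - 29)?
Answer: 1640/11 ≈ 149.09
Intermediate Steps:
-5*(-9/11 - 29) = -5*(-328/11) = 1640/11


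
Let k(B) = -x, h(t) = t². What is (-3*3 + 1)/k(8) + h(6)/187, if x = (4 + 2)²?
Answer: 698/1683 ≈ 0.41474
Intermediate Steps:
x = 36 (x = 6² = 36)
k(B) = -36 (k(B) = -1*36 = -36)
(-3*3 + 1)/k(8) + h(6)/187 = (-3*3 + 1)/(-36) + 6²/187 = (-9 + 1)*(-1/36) + 36*(1/187) = -8*(-1/36) + 36/187 = 2/9 + 36/187 = 698/1683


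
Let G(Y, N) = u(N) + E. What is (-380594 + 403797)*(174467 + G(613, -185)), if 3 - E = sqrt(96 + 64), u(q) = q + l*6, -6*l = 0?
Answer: 4043934855 - 92812*sqrt(10) ≈ 4.0436e+9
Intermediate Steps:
l = 0 (l = -1/6*0 = 0)
u(q) = q (u(q) = q + 0*6 = q + 0 = q)
E = 3 - 4*sqrt(10) (E = 3 - sqrt(96 + 64) = 3 - sqrt(160) = 3 - 4*sqrt(10) ≈ -9.6491)
G(Y, N) = 3 + N - 4*sqrt(10) (G(Y, N) = N + (3 - 4*sqrt(10)) = 3 + N - 4*sqrt(10))
(-380594 + 403797)*(174467 + G(613, -185)) = (-380594 + 403797)*(174467 + (3 - 185 - 4*sqrt(10))) = 23203*(174467 + (-182 - 4*sqrt(10))) = 23203*(174285 - 4*sqrt(10)) = 4043934855 - 92812*sqrt(10)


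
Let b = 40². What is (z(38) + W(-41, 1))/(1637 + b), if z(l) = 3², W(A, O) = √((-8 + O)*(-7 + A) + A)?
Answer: 3/1079 + √295/3237 ≈ 0.0080864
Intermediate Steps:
W(A, O) = √(A + (-8 + O)*(-7 + A))
b = 1600
z(l) = 9
(z(38) + W(-41, 1))/(1637 + b) = (9 + √(56 - 7*(-41) - 7*1 - 41*1))/(1637 + 1600) = (9 + √(56 + 287 - 7 - 41))/3237 = (9 + √295)*(1/3237) = 3/1079 + √295/3237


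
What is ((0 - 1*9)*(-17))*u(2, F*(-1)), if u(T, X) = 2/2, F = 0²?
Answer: 153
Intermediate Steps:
F = 0
u(T, X) = 1 (u(T, X) = 2*(½) = 1)
((0 - 1*9)*(-17))*u(2, F*(-1)) = ((0 - 1*9)*(-17))*1 = ((0 - 9)*(-17))*1 = -9*(-17)*1 = 153*1 = 153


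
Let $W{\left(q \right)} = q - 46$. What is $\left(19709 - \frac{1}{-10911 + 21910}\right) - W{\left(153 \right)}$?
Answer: $\frac{215602397}{10999} \approx 19602.0$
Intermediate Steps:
$W{\left(q \right)} = -46 + q$
$\left(19709 - \frac{1}{-10911 + 21910}\right) - W{\left(153 \right)} = \left(19709 - \frac{1}{-10911 + 21910}\right) - \left(-46 + 153\right) = \left(19709 - \frac{1}{10999}\right) - 107 = \frac{216779290}{10999} - 107 = \frac{215602397}{10999}$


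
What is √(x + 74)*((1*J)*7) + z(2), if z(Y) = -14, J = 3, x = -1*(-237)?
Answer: -14 + 21*√311 ≈ 356.34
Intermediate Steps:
x = 237
√(x + 74)*((1*J)*7) + z(2) = √(237 + 74)*((1*3)*7) - 14 = √311*(3*7) - 14 = √311*21 - 14 = 21*√311 - 14 = -14 + 21*√311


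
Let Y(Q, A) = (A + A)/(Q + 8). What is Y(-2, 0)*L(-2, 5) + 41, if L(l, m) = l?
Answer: 41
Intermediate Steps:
Y(Q, A) = 2*A/(8 + Q) (Y(Q, A) = (2*A)/(8 + Q) = 2*A/(8 + Q))
Y(-2, 0)*L(-2, 5) + 41 = (2*0/(8 - 2))*(-2) + 41 = (2*0/6)*(-2) + 41 = (2*0*(⅙))*(-2) + 41 = 0*(-2) + 41 = 0 + 41 = 41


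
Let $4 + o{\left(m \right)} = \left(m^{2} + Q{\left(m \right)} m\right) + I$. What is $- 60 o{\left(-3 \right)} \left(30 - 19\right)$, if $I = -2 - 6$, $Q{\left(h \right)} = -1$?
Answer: $0$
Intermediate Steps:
$I = -8$ ($I = -2 - 6 = -8$)
$o{\left(m \right)} = -12 + m^{2} - m$ ($o{\left(m \right)} = -4 - \left(8 + m - m^{2}\right) = -12 + m^{2} - m$)
$- 60 o{\left(-3 \right)} \left(30 - 19\right) = - 60 \left(-12 + \left(-3\right)^{2} - -3\right) \left(30 - 19\right) = - 60 \left(-12 + 9 + 3\right) 11 = \left(-60\right) 0 \cdot 11 = 0 \cdot 11 = 0$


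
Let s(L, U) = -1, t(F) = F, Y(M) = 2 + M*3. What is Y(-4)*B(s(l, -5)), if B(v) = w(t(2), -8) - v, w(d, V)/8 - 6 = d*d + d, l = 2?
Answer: -970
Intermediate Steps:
Y(M) = 2 + 3*M
w(d, V) = 48 + 8*d + 8*d**2 (w(d, V) = 48 + 8*(d*d + d) = 48 + 8*(d**2 + d) = 48 + 8*(d + d**2) = 48 + (8*d + 8*d**2) = 48 + 8*d + 8*d**2)
B(v) = 96 - v (B(v) = (48 + 8*2 + 8*2**2) - v = (48 + 16 + 8*4) - v = (48 + 16 + 32) - v = 96 - v)
Y(-4)*B(s(l, -5)) = (2 + 3*(-4))*(96 - 1*(-1)) = (2 - 12)*(96 + 1) = -10*97 = -970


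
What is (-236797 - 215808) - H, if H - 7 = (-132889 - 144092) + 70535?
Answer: -246166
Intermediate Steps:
H = -206439 (H = 7 + ((-132889 - 144092) + 70535) = 7 + (-276981 + 70535) = 7 - 206446 = -206439)
(-236797 - 215808) - H = (-236797 - 215808) - 1*(-206439) = -452605 + 206439 = -246166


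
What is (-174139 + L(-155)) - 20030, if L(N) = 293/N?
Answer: -30096488/155 ≈ -1.9417e+5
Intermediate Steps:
(-174139 + L(-155)) - 20030 = (-174139 + 293/(-155)) - 20030 = (-174139 + 293*(-1/155)) - 20030 = (-174139 - 293/155) - 20030 = -26991838/155 - 20030 = -30096488/155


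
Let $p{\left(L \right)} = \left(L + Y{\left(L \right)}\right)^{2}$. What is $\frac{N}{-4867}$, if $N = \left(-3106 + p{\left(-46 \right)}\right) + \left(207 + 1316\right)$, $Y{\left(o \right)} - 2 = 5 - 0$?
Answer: $\frac{2}{157} \approx 0.012739$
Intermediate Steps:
$Y{\left(o \right)} = 7$ ($Y{\left(o \right)} = 2 + \left(5 - 0\right) = 2 + \left(5 + 0\right) = 2 + 5 = 7$)
$p{\left(L \right)} = \left(7 + L\right)^{2}$ ($p{\left(L \right)} = \left(L + 7\right)^{2} = \left(7 + L\right)^{2}$)
$N = -62$ ($N = \left(-3106 + \left(7 - 46\right)^{2}\right) + \left(207 + 1316\right) = \left(-3106 + \left(-39\right)^{2}\right) + 1523 = \left(-3106 + 1521\right) + 1523 = -1585 + 1523 = -62$)
$\frac{N}{-4867} = - \frac{62}{-4867} = \left(-62\right) \left(- \frac{1}{4867}\right) = \frac{2}{157}$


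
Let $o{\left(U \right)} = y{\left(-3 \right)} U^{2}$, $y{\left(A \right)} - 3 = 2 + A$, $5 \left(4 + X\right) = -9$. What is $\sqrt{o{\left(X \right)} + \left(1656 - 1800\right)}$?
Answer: $\frac{i \sqrt{1918}}{5} \approx 8.759 i$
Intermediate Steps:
$X = - \frac{29}{5}$ ($X = -4 + \frac{1}{5} \left(-9\right) = -4 - \frac{9}{5} = - \frac{29}{5} \approx -5.8$)
$y{\left(A \right)} = 5 + A$ ($y{\left(A \right)} = 3 + \left(2 + A\right) = 5 + A$)
$o{\left(U \right)} = 2 U^{2}$ ($o{\left(U \right)} = \left(5 - 3\right) U^{2} = 2 U^{2}$)
$\sqrt{o{\left(X \right)} + \left(1656 - 1800\right)} = \sqrt{2 \left(- \frac{29}{5}\right)^{2} + \left(1656 - 1800\right)} = \sqrt{2 \cdot \frac{841}{25} - 144} = \sqrt{\frac{1682}{25} - 144} = \sqrt{- \frac{1918}{25}} = \frac{i \sqrt{1918}}{5}$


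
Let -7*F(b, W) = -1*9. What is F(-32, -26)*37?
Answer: 333/7 ≈ 47.571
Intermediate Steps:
F(b, W) = 9/7 (F(b, W) = -(-1)*9/7 = -⅐*(-9) = 9/7)
F(-32, -26)*37 = (9/7)*37 = 333/7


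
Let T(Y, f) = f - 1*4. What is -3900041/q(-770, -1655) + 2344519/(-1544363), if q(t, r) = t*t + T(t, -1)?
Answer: -7413132611388/915645100885 ≈ -8.0961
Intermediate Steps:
T(Y, f) = -4 + f (T(Y, f) = f - 4 = -4 + f)
q(t, r) = -5 + t² (q(t, r) = t*t + (-4 - 1) = t² - 5 = -5 + t²)
-3900041/q(-770, -1655) + 2344519/(-1544363) = -3900041/(-5 + (-770)²) + 2344519/(-1544363) = -3900041/(-5 + 592900) + 2344519*(-1/1544363) = -3900041/592895 - 2344519/1544363 = -7413132611388/915645100885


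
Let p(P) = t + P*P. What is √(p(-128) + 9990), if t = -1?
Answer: √26373 ≈ 162.40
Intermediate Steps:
p(P) = -1 + P² (p(P) = -1 + P*P = -1 + P²)
√(p(-128) + 9990) = √((-1 + (-128)²) + 9990) = √((-1 + 16384) + 9990) = √(16383 + 9990) = √26373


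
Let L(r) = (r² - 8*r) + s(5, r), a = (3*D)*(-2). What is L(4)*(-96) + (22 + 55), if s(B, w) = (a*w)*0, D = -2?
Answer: 1613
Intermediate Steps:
a = 12 (a = (3*(-2))*(-2) = -6*(-2) = 12)
s(B, w) = 0 (s(B, w) = (12*w)*0 = 0)
L(r) = r² - 8*r (L(r) = (r² - 8*r) + 0 = r² - 8*r)
L(4)*(-96) + (22 + 55) = (4*(-8 + 4))*(-96) + (22 + 55) = (4*(-4))*(-96) + 77 = -16*(-96) + 77 = 1536 + 77 = 1613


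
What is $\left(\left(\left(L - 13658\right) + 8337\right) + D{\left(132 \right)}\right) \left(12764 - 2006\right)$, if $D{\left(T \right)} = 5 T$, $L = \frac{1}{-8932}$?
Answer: $- \frac{20358073917}{406} \approx -5.0143 \cdot 10^{7}$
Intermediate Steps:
$L = - \frac{1}{8932} \approx -0.00011196$
$\left(\left(\left(L - 13658\right) + 8337\right) + D{\left(132 \right)}\right) \left(12764 - 2006\right) = \left(\left(\left(- \frac{1}{8932} - 13658\right) + 8337\right) + 5 \cdot 132\right) \left(12764 - 2006\right) = \left(\left(- \frac{121993257}{8932} + 8337\right) + 660\right) 10758 = \left(- \frac{47527173}{8932} + 660\right) 10758 = \left(- \frac{41632053}{8932}\right) 10758 = - \frac{20358073917}{406}$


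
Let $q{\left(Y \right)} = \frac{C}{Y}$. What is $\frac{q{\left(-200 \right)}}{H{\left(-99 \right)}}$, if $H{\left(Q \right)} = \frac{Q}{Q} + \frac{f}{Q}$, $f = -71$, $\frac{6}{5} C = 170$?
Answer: $- \frac{33}{80} \approx -0.4125$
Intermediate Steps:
$C = \frac{425}{3}$ ($C = \frac{5}{6} \cdot 170 = \frac{425}{3} \approx 141.67$)
$q{\left(Y \right)} = \frac{425}{3 Y}$
$H{\left(Q \right)} = 1 - \frac{71}{Q}$ ($H{\left(Q \right)} = \frac{Q}{Q} - \frac{71}{Q} = 1 - \frac{71}{Q}$)
$\frac{q{\left(-200 \right)}}{H{\left(-99 \right)}} = \frac{\frac{425}{3} \frac{1}{-200}}{\frac{1}{-99} \left(-71 - 99\right)} = \frac{\frac{425}{3} \left(- \frac{1}{200}\right)}{\left(- \frac{1}{99}\right) \left(-170\right)} = - \frac{17}{24 \cdot \frac{170}{99}} = \left(- \frac{17}{24}\right) \frac{99}{170} = - \frac{33}{80}$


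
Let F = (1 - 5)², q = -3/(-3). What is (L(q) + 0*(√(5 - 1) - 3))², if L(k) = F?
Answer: 256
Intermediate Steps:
q = 1 (q = -3*(-⅓) = 1)
F = 16 (F = (-4)² = 16)
L(k) = 16
(L(q) + 0*(√(5 - 1) - 3))² = (16 + 0*(√(5 - 1) - 3))² = (16 + 0*(√4 - 3))² = (16 + 0*(2 - 3))² = (16 + 0*(-1))² = (16 + 0)² = 16² = 256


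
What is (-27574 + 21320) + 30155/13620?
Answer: -17029865/2724 ≈ -6251.8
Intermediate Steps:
(-27574 + 21320) + 30155/13620 = -6254 + 30155*(1/13620) = -6254 + 6031/2724 = -17029865/2724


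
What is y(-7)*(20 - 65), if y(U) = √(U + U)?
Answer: -45*I*√14 ≈ -168.37*I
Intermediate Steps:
y(U) = √2*√U (y(U) = √(2*U) = √2*√U)
y(-7)*(20 - 65) = (√2*√(-7))*(20 - 65) = (√2*(I*√7))*(-45) = (I*√14)*(-45) = -45*I*√14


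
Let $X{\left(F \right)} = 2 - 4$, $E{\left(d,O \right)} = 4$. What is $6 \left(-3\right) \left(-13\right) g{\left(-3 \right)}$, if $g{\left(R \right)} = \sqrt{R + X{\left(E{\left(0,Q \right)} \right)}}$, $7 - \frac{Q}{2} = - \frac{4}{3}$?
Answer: $234 i \sqrt{5} \approx 523.24 i$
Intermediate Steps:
$Q = \frac{50}{3}$ ($Q = 14 - 2 \left(- \frac{4}{3}\right) = 14 - 2 \left(\left(-4\right) \frac{1}{3}\right) = 14 - - \frac{8}{3} = 14 + \frac{8}{3} = \frac{50}{3} \approx 16.667$)
$X{\left(F \right)} = -2$
$g{\left(R \right)} = \sqrt{-2 + R}$ ($g{\left(R \right)} = \sqrt{R - 2} = \sqrt{-2 + R}$)
$6 \left(-3\right) \left(-13\right) g{\left(-3 \right)} = 6 \left(-3\right) \left(-13\right) \sqrt{-2 - 3} = \left(-18\right) \left(-13\right) \sqrt{-5} = 234 i \sqrt{5}$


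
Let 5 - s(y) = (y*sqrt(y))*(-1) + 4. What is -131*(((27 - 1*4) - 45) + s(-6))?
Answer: 2751 + 786*I*sqrt(6) ≈ 2751.0 + 1925.3*I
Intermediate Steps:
s(y) = 1 + y**(3/2) (s(y) = 5 - ((y*sqrt(y))*(-1) + 4) = 5 - (y**(3/2)*(-1) + 4) = 5 - (-y**(3/2) + 4) = 5 - (4 - y**(3/2)) = 5 + (-4 + y**(3/2)) = 1 + y**(3/2))
-131*(((27 - 1*4) - 45) + s(-6)) = -131*(((27 - 1*4) - 45) + (1 + (-6)**(3/2))) = -131*(((27 - 4) - 45) + (1 - 6*I*sqrt(6))) = -131*((23 - 45) + (1 - 6*I*sqrt(6))) = -131*(-22 + (1 - 6*I*sqrt(6))) = -131*(-21 - 6*I*sqrt(6)) = 2751 + 786*I*sqrt(6)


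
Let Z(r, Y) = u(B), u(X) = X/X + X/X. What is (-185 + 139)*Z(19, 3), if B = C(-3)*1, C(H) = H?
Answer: -92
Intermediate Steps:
B = -3 (B = -3*1 = -3)
u(X) = 2 (u(X) = 1 + 1 = 2)
Z(r, Y) = 2
(-185 + 139)*Z(19, 3) = (-185 + 139)*2 = -46*2 = -92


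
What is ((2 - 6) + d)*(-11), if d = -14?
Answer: 198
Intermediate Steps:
((2 - 6) + d)*(-11) = ((2 - 6) - 14)*(-11) = (-4 - 14)*(-11) = -18*(-11) = 198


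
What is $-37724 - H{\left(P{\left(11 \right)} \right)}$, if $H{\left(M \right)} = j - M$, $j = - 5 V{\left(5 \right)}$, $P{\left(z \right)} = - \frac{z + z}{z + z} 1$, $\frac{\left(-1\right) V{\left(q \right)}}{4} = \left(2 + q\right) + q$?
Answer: $-37965$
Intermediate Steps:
$V{\left(q \right)} = -8 - 8 q$ ($V{\left(q \right)} = - 4 \left(\left(2 + q\right) + q\right) = - 4 \left(2 + 2 q\right) = -8 - 8 q$)
$P{\left(z \right)} = -1$ ($P{\left(z \right)} = - \frac{2 z}{2 z} 1 = - 2 z \frac{1}{2 z} 1 = \left(-1\right) 1 \cdot 1 = \left(-1\right) 1 = -1$)
$j = 240$ ($j = - 5 \left(-8 - 40\right) = \left(-5\right) \left(-48\right) = 240$)
$H{\left(M \right)} = 240 - M$
$-37724 - H{\left(P{\left(11 \right)} \right)} = -37724 - \left(240 - -1\right) = -37724 - \left(240 + 1\right) = -37724 - 241 = -37965$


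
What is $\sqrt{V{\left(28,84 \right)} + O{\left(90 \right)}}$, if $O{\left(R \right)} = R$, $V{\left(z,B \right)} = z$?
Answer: $\sqrt{118} \approx 10.863$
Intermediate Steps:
$\sqrt{V{\left(28,84 \right)} + O{\left(90 \right)}} = \sqrt{28 + 90} = \sqrt{118}$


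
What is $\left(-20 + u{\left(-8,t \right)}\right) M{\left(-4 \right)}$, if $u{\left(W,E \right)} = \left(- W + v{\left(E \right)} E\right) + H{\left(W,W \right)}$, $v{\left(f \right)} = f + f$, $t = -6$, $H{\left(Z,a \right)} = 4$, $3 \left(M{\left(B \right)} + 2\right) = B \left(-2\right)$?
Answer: $\frac{128}{3} \approx 42.667$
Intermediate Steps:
$M{\left(B \right)} = -2 - \frac{2 B}{3}$ ($M{\left(B \right)} = -2 + \frac{B \left(-2\right)}{3} = -2 + \frac{\left(-2\right) B}{3} = -2 - \frac{2 B}{3}$)
$v{\left(f \right)} = 2 f$
$u{\left(W,E \right)} = 4 - W + 2 E^{2}$ ($u{\left(W,E \right)} = \left(- W + 2 E E\right) + 4 = \left(- W + 2 E^{2}\right) + 4 = 4 - W + 2 E^{2}$)
$\left(-20 + u{\left(-8,t \right)}\right) M{\left(-4 \right)} = \left(-20 + \left(4 - -8 + 2 \left(-6\right)^{2}\right)\right) \left(-2 - - \frac{8}{3}\right) = \left(-20 + \left(4 + 8 + 2 \cdot 36\right)\right) \left(-2 + \frac{8}{3}\right) = \left(-20 + \left(4 + 8 + 72\right)\right) \frac{2}{3} = \left(-20 + 84\right) \frac{2}{3} = 64 \cdot \frac{2}{3} = \frac{128}{3}$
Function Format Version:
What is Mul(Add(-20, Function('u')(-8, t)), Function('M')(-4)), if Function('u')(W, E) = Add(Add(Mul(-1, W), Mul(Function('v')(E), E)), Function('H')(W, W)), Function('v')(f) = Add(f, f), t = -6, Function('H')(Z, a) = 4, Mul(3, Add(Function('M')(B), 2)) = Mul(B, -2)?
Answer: Rational(128, 3) ≈ 42.667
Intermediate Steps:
Function('M')(B) = Add(-2, Mul(Rational(-2, 3), B)) (Function('M')(B) = Add(-2, Mul(Rational(1, 3), Mul(B, -2))) = Add(-2, Mul(Rational(1, 3), Mul(-2, B))) = Add(-2, Mul(Rational(-2, 3), B)))
Function('v')(f) = Mul(2, f)
Function('u')(W, E) = Add(4, Mul(-1, W), Mul(2, Pow(E, 2))) (Function('u')(W, E) = Add(Add(Mul(-1, W), Mul(Mul(2, E), E)), 4) = Add(Add(Mul(-1, W), Mul(2, Pow(E, 2))), 4) = Add(4, Mul(-1, W), Mul(2, Pow(E, 2))))
Mul(Add(-20, Function('u')(-8, t)), Function('M')(-4)) = Mul(Add(-20, Add(4, Mul(-1, -8), Mul(2, Pow(-6, 2)))), Add(-2, Mul(Rational(-2, 3), -4))) = Mul(Add(-20, Add(4, 8, Mul(2, 36))), Add(-2, Rational(8, 3))) = Mul(Add(-20, Add(4, 8, 72)), Rational(2, 3)) = Mul(Add(-20, 84), Rational(2, 3)) = Mul(64, Rational(2, 3)) = Rational(128, 3)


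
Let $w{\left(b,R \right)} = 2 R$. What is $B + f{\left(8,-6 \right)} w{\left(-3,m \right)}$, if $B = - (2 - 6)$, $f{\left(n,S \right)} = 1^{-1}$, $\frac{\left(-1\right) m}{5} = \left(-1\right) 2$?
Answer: $24$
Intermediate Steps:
$m = 10$ ($m = - 5 \left(\left(-1\right) 2\right) = \left(-5\right) \left(-2\right) = 10$)
$f{\left(n,S \right)} = 1$
$B = 4$ ($B = \left(-1\right) \left(-4\right) = 4$)
$B + f{\left(8,-6 \right)} w{\left(-3,m \right)} = 4 + 1 \cdot 2 \cdot 10 = 4 + 1 \cdot 20 = 4 + 20 = 24$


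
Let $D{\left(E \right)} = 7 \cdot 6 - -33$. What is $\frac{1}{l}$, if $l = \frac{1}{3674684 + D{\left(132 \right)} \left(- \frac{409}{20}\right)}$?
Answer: $\frac{14692601}{4} \approx 3.6732 \cdot 10^{6}$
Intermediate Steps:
$D{\left(E \right)} = 75$ ($D{\left(E \right)} = 42 + 33 = 75$)
$l = \frac{4}{14692601}$ ($l = \frac{1}{3674684 + 75 \left(- \frac{409}{20}\right)} = \frac{1}{3674684 - \frac{6135}{4}} = \frac{1}{\frac{14692601}{4}} = \frac{4}{14692601} \approx 2.7225 \cdot 10^{-7}$)
$\frac{1}{l} = \frac{1}{\frac{4}{14692601}} = \frac{14692601}{4}$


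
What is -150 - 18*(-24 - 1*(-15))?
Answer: 12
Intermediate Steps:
-150 - 18*(-24 - 1*(-15)) = -150 - 18*(-24 + 15) = -150 - 18*(-9) = -150 + 162 = 12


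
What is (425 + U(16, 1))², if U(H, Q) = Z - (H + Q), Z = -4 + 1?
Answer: 164025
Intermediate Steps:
Z = -3
U(H, Q) = -3 - H - Q (U(H, Q) = -3 - (H + Q) = -3 + (-H - Q) = -3 - H - Q)
(425 + U(16, 1))² = (425 + (-3 - 1*16 - 1*1))² = (425 + (-3 - 16 - 1))² = (425 - 20)² = 405² = 164025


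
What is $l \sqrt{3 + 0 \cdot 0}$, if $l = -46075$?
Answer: $- 46075 \sqrt{3} \approx -79804.0$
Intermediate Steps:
$l \sqrt{3 + 0 \cdot 0} = - 46075 \sqrt{3 + 0 \cdot 0} = - 46075 \sqrt{3 + 0} = - 46075 \sqrt{3}$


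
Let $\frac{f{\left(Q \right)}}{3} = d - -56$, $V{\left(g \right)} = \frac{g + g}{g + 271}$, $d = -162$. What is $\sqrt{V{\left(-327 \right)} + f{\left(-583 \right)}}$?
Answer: $\frac{3 i \sqrt{6671}}{14} \approx 17.502 i$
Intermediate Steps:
$V{\left(g \right)} = \frac{2 g}{271 + g}$
$f{\left(Q \right)} = -318$ ($f{\left(Q \right)} = 3 \left(-162 - -56\right) = 3 \left(-162 + 56\right) = 3 \left(-106\right) = -318$)
$\sqrt{V{\left(-327 \right)} + f{\left(-583 \right)}} = \sqrt{2 \left(-327\right) \frac{1}{271 - 327} - 318} = \sqrt{2 \left(-327\right) \frac{1}{-56} - 318} = \sqrt{2 \left(-327\right) \left(- \frac{1}{56}\right) - 318} = \sqrt{\frac{327}{28} - 318} = \sqrt{- \frac{8577}{28}} = \frac{3 i \sqrt{6671}}{14}$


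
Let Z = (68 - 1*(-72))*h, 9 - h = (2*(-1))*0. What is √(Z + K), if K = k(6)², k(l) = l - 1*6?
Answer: 6*√35 ≈ 35.496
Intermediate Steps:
k(l) = -6 + l (k(l) = l - 6 = -6 + l)
h = 9 (h = 9 - 2*(-1)*0 = 9 - (-2)*0 = 9 - 1*0 = 9 + 0 = 9)
Z = 1260 (Z = (68 - 1*(-72))*9 = (68 + 72)*9 = 140*9 = 1260)
K = 0 (K = (-6 + 6)² = 0² = 0)
√(Z + K) = √(1260 + 0) = √1260 = 6*√35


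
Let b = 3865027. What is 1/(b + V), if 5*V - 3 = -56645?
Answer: 5/19268493 ≈ 2.5949e-7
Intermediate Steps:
V = -56642/5 (V = 3/5 + (1/5)*(-56645) = 3/5 - 11329 = -56642/5 ≈ -11328.)
1/(b + V) = 1/(3865027 - 56642/5) = 1/(19268493/5) = 5/19268493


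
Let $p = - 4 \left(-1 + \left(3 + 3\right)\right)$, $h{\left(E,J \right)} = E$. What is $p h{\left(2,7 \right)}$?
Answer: $-40$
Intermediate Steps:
$p = -20$ ($p = - 4 \left(-1 + 6\right) = \left(-4\right) 5 = -20$)
$p h{\left(2,7 \right)} = \left(-20\right) 2 = -40$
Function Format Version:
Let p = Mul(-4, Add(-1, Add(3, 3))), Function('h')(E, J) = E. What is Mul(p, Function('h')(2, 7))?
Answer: -40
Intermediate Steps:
p = -20 (p = Mul(-4, Add(-1, 6)) = Mul(-4, 5) = -20)
Mul(p, Function('h')(2, 7)) = Mul(-20, 2) = -40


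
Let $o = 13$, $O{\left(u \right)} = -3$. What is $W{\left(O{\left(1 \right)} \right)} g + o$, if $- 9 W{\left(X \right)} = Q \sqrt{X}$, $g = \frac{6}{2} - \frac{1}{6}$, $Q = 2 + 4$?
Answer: $13 - \frac{17 i \sqrt{3}}{9} \approx 13.0 - 3.2717 i$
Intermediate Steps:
$Q = 6$
$g = \frac{17}{6}$ ($g = 6 \cdot \frac{1}{2} - \frac{1}{6} = 3 - \frac{1}{6} = \frac{17}{6} \approx 2.8333$)
$W{\left(X \right)} = - \frac{2 \sqrt{X}}{3}$ ($W{\left(X \right)} = - \frac{6 \sqrt{X}}{9} = - \frac{2 \sqrt{X}}{3}$)
$W{\left(O{\left(1 \right)} \right)} g + o = - \frac{2 \sqrt{-3}}{3} \cdot \frac{17}{6} + 13 = - \frac{2 i \sqrt{3}}{3} \cdot \frac{17}{6} + 13 = - \frac{17 i \sqrt{3}}{9} + 13 = 13 - \frac{17 i \sqrt{3}}{9}$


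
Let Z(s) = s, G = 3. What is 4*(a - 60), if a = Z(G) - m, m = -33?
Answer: -96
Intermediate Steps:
a = 36 (a = 3 - 1*(-33) = 3 + 33 = 36)
4*(a - 60) = 4*(36 - 60) = 4*(-24) = -96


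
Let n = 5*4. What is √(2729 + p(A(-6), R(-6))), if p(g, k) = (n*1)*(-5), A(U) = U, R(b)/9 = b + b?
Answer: √2629 ≈ 51.274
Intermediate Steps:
R(b) = 18*b (R(b) = 9*(b + b) = 9*(2*b) = 18*b)
n = 20
p(g, k) = -100 (p(g, k) = (20*1)*(-5) = 20*(-5) = -100)
√(2729 + p(A(-6), R(-6))) = √(2729 - 100) = √2629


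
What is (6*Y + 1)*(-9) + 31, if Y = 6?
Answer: -302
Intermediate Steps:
(6*Y + 1)*(-9) + 31 = (6*6 + 1)*(-9) + 31 = (36 + 1)*(-9) + 31 = 37*(-9) + 31 = -333 + 31 = -302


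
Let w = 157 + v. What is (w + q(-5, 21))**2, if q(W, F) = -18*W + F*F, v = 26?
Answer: 509796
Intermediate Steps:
q(W, F) = F**2 - 18*W (q(W, F) = -18*W + F**2 = F**2 - 18*W)
w = 183 (w = 157 + 26 = 183)
(w + q(-5, 21))**2 = (183 + (21**2 - 18*(-5)))**2 = (183 + (441 + 90))**2 = (183 + 531)**2 = 714**2 = 509796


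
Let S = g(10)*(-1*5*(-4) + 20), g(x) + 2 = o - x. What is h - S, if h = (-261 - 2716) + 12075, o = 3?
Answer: 9458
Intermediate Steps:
g(x) = 1 - x (g(x) = -2 + (3 - x) = 1 - x)
h = 9098 (h = -2977 + 12075 = 9098)
S = -360 (S = (1 - 1*10)*(-1*5*(-4) + 20) = (1 - 10)*(-5*(-4) + 20) = -9*(20 + 20) = -9*40 = -360)
h - S = 9098 - 1*(-360) = 9098 + 360 = 9458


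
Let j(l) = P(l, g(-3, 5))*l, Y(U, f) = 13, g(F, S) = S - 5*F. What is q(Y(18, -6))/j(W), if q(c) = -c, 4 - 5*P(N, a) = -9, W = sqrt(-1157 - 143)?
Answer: I*sqrt(13)/26 ≈ 0.13867*I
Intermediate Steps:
W = 10*I*sqrt(13) (W = sqrt(-1300) = 10*I*sqrt(13) ≈ 36.056*I)
P(N, a) = 13/5 (P(N, a) = 4/5 - 1/5*(-9) = 4/5 + 9/5 = 13/5)
j(l) = 13*l/5
q(Y(18, -6))/j(W) = (-1*13)/((13*(10*I*sqrt(13))/5)) = -13*(-I*sqrt(13)/338) = -(-1)*I*sqrt(13)/26 = I*sqrt(13)/26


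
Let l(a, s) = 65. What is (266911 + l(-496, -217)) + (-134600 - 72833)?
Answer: 59543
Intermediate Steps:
(266911 + l(-496, -217)) + (-134600 - 72833) = (266911 + 65) + (-134600 - 72833) = 266976 - 207433 = 59543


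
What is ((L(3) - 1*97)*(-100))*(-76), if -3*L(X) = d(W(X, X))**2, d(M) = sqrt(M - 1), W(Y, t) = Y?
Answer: -2226800/3 ≈ -7.4227e+5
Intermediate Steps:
d(M) = sqrt(-1 + M)
L(X) = 1/3 - X/3 (L(X) = -(-1/3 + X/3) = -(-1 + X)/3 = 1/3 - X/3)
((L(3) - 1*97)*(-100))*(-76) = (((1/3 - 1/3*3) - 1*97)*(-100))*(-76) = (((1/3 - 1) - 97)*(-100))*(-76) = ((-2/3 - 97)*(-100))*(-76) = -293/3*(-100)*(-76) = (29300/3)*(-76) = -2226800/3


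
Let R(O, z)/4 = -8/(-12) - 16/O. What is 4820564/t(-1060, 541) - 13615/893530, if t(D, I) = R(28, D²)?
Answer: 1130671118255/89353 ≈ 1.2654e+7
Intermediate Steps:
R(O, z) = 8/3 - 64/O (R(O, z) = 4*(-8/(-12) - 16/O) = 4*(-8*(-1/12) - 16/O) = 4*(⅔ - 16/O) = 8/3 - 64/O)
t(D, I) = 8/21 (t(D, I) = 8/3 - 64/28 = 8/3 - 64*1/28 = 8/3 - 16/7 = 8/21)
4820564/t(-1060, 541) - 13615/893530 = 4820564/(8/21) - 13615/893530 = 4820564*(21/8) - 13615*1/893530 = 25307961/2 - 2723/178706 = 1130671118255/89353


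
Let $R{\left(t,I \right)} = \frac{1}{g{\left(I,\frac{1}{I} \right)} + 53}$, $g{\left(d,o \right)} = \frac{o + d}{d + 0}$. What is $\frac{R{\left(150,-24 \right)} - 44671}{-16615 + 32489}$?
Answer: $- \frac{1389490879}{493760770} \approx -2.8141$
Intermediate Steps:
$g{\left(d,o \right)} = \frac{d + o}{d}$
$R{\left(t,I \right)} = \frac{1}{53 + \frac{I + \frac{1}{I}}{I}}$ ($R{\left(t,I \right)} = \frac{1}{\frac{I + \frac{1}{I}}{I} + 53} = \frac{1}{53 + \frac{I + \frac{1}{I}}{I}}$)
$\frac{R{\left(150,-24 \right)} - 44671}{-16615 + 32489} = \frac{\frac{\left(-24\right)^{2}}{1 + 54 \left(-24\right)^{2}} - 44671}{-16615 + 32489} = \frac{\frac{576}{1 + 54 \cdot 576} - 44671}{15874} = \left(\frac{576}{1 + 31104} - 44671\right) \frac{1}{15874} = \left(\frac{576}{31105} - 44671\right) \frac{1}{15874} = \left(- \frac{1389490879}{31105}\right) \frac{1}{15874} = - \frac{1389490879}{493760770}$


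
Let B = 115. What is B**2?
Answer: 13225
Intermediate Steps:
B**2 = 115**2 = 13225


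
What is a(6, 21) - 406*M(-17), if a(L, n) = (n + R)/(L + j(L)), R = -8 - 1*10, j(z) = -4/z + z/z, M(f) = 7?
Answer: -53989/19 ≈ -2841.5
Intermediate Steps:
j(z) = 1 - 4/z (j(z) = -4/z + 1 = 1 - 4/z)
R = -18 (R = -8 - 10 = -18)
a(L, n) = (-18 + n)/(L + (-4 + L)/L) (a(L, n) = (n - 18)/(L + (-4 + L)/L) = (-18 + n)/(L + (-4 + L)/L))
a(6, 21) - 406*M(-17) = 6*(-18 + 21)/(-4 + 6 + 6**2) - 406*7 = 6*3/(-4 + 6 + 36) - 2842 = 6*3/38 - 2842 = 6*(1/38)*3 - 2842 = 9/19 - 2842 = -53989/19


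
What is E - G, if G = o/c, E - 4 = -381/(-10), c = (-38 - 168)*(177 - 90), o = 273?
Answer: 628991/14935 ≈ 42.115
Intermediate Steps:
c = -17922 (c = -206*87 = -17922)
E = 421/10 (E = 4 - 381/(-10) = 4 - 381*(-⅒) = 4 + 381/10 = 421/10 ≈ 42.100)
G = -91/5974 (G = 273/(-17922) = 273*(-1/17922) = -91/5974 ≈ -0.015233)
E - G = 421/10 - 1*(-91/5974) = 421/10 + 91/5974 = 628991/14935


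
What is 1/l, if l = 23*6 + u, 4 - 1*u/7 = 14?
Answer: 1/68 ≈ 0.014706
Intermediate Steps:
u = -70 (u = 28 - 7*14 = 28 - 98 = -70)
l = 68 (l = 23*6 - 70 = 138 - 70 = 68)
1/l = 1/68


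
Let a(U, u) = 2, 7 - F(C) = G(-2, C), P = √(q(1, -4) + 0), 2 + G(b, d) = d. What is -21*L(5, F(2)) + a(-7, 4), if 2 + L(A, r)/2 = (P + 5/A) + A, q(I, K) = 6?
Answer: -166 - 42*√6 ≈ -268.88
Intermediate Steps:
G(b, d) = -2 + d
P = √6 (P = √(6 + 0) = √6 ≈ 2.4495)
F(C) = 9 - C (F(C) = 7 - (-2 + C) = 7 + (2 - C) = 9 - C)
L(A, r) = -4 + 2*A + 2*√6 + 10/A (L(A, r) = -4 + 2*((√6 + 5/A) + A) = -4 + 2*(A + √6 + 5/A) = -4 + (2*A + 2*√6 + 10/A) = -4 + 2*A + 2*√6 + 10/A)
-21*L(5, F(2)) + a(-7, 4) = -42*(5 + 5*(-2 + 5 + √6))/5 + 2 = -42*(5 + 5*(3 + √6))/5 + 2 = -42*(5 + (15 + 5*√6))/5 + 2 = -42*(20 + 5*√6)/5 + 2 = -21*(8 + 2*√6) + 2 = (-168 - 42*√6) + 2 = -166 - 42*√6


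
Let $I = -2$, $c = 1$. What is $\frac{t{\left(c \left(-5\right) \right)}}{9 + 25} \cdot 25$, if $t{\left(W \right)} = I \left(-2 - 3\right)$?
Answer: $\frac{125}{17} \approx 7.3529$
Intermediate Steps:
$t{\left(W \right)} = 10$ ($t{\left(W \right)} = - 2 \left(-2 - 3\right) = \left(-2\right) \left(-5\right) = 10$)
$\frac{t{\left(c \left(-5\right) \right)}}{9 + 25} \cdot 25 = \frac{10}{9 + 25} \cdot 25 = \frac{10}{34} \cdot 25 = 10 \cdot \frac{1}{34} \cdot 25 = \frac{5}{17} \cdot 25 = \frac{125}{17}$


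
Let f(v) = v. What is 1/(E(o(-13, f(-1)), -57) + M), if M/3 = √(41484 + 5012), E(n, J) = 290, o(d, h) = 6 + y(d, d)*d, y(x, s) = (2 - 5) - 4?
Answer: -145/167182 + 3*√2906/83591 ≈ 0.0010674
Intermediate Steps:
y(x, s) = -7 (y(x, s) = -3 - 4 = -7)
o(d, h) = 6 - 7*d
M = 12*√2906 (M = 3*√(41484 + 5012) = 3*√46496 = 3*(4*√2906) = 12*√2906 ≈ 646.89)
1/(E(o(-13, f(-1)), -57) + M) = 1/(290 + 12*√2906)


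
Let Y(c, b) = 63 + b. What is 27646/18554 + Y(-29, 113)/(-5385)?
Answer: 72804103/49956645 ≈ 1.4573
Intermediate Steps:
27646/18554 + Y(-29, 113)/(-5385) = 27646/18554 + (63 + 113)/(-5385) = 27646*(1/18554) + 176*(-1/5385) = 13823/9277 - 176/5385 = 72804103/49956645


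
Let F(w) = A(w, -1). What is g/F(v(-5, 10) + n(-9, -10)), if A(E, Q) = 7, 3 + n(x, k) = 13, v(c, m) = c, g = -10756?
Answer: -10756/7 ≈ -1536.6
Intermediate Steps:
n(x, k) = 10 (n(x, k) = -3 + 13 = 10)
F(w) = 7
g/F(v(-5, 10) + n(-9, -10)) = -10756/7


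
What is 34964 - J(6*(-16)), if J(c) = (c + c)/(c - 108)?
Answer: 594372/17 ≈ 34963.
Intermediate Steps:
J(c) = 2*c/(-108 + c) (J(c) = (2*c)/(-108 + c) = 2*c/(-108 + c))
34964 - J(6*(-16)) = 34964 - 2*6*(-16)/(-108 + 6*(-16)) = 34964 - 2*(-96)/(-108 - 96) = 34964 - 2*(-96)/(-204) = 34964 - 2*(-96)*(-1)/204 = 34964 - 1*16/17 = 34964 - 16/17 = 594372/17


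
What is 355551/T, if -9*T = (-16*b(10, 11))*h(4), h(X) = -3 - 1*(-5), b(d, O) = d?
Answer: 3199959/320 ≈ 9999.9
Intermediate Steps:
h(X) = 2 (h(X) = -3 + 5 = 2)
T = 320/9 (T = -(-16*10)*2/9 = -(-160)*2/9 = -1/9*(-320) = 320/9 ≈ 35.556)
355551/T = 355551/(320/9) = 355551*(9/320) = 3199959/320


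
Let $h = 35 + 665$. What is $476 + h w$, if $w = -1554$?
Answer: $-1087324$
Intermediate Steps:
$h = 700$
$476 + h w = 476 + 700 \left(-1554\right) = 476 - 1087800 = -1087324$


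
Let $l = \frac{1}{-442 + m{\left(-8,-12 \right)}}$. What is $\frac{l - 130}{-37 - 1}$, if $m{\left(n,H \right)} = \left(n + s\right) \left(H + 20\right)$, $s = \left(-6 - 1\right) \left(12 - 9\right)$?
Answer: $\frac{87621}{25612} \approx 3.4211$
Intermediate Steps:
$s = -21$ ($s = \left(-7\right) 3 = -21$)
$m{\left(n,H \right)} = \left(-21 + n\right) \left(20 + H\right)$ ($m{\left(n,H \right)} = \left(n - 21\right) \left(H + 20\right) = \left(-21 + n\right) \left(20 + H\right)$)
$l = - \frac{1}{674}$ ($l = \frac{1}{-442 - 232} = \frac{1}{-674} = - \frac{1}{674} \approx -0.0014837$)
$\frac{l - 130}{-37 - 1} = \frac{- \frac{1}{674} - 130}{-37 - 1} = - \frac{87621}{674 \left(-38\right)} = \left(- \frac{87621}{674}\right) \left(- \frac{1}{38}\right) = \frac{87621}{25612}$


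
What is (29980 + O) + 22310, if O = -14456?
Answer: 37834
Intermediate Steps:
(29980 + O) + 22310 = (29980 - 14456) + 22310 = 15524 + 22310 = 37834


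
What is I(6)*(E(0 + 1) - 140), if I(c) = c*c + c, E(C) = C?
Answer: -5838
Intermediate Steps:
I(c) = c + c² (I(c) = c² + c = c + c²)
I(6)*(E(0 + 1) - 140) = (6*(1 + 6))*((0 + 1) - 140) = (6*7)*(1 - 140) = 42*(-139) = -5838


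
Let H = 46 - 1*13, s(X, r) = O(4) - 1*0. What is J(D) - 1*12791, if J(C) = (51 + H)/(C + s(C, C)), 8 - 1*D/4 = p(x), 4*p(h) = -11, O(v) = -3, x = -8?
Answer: -127889/10 ≈ -12789.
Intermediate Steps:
p(h) = -11/4 (p(h) = (¼)*(-11) = -11/4)
D = 43 (D = 32 - 4*(-11/4) = 32 + 11 = 43)
s(X, r) = -3 (s(X, r) = -3 - 1*0 = -3 + 0 = -3)
H = 33 (H = 46 - 13 = 33)
J(C) = 84/(-3 + C) (J(C) = (51 + 33)/(C - 3) = 84/(-3 + C))
J(D) - 1*12791 = 84/(-3 + 43) - 1*12791 = 84/40 - 12791 = 84*(1/40) - 12791 = 21/10 - 12791 = -127889/10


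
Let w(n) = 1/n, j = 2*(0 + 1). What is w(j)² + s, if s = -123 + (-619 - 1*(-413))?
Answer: -1315/4 ≈ -328.75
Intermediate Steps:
j = 2 (j = 2*1 = 2)
s = -329 (s = -123 + (-619 + 413) = -123 - 206 = -329)
w(j)² + s = (1/2)² - 329 = (½)² - 329 = ¼ - 329 = -1315/4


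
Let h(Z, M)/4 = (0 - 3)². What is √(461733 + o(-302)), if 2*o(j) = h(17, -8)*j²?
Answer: √2103405 ≈ 1450.3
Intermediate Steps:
h(Z, M) = 36 (h(Z, M) = 4*(0 - 3)² = 4*(-3)² = 4*9 = 36)
o(j) = 18*j² (o(j) = (36*j²)/2 = 18*j²)
√(461733 + o(-302)) = √(461733 + 18*(-302)²) = √(461733 + 18*91204) = √(461733 + 1641672) = √2103405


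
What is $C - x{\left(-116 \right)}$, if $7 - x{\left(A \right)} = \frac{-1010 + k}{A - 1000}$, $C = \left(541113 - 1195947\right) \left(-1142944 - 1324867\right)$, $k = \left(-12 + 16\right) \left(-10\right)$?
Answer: $\frac{300577217996437}{186} \approx 1.616 \cdot 10^{12}$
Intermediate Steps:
$k = -40$ ($k = 4 \left(-10\right) = -40$)
$C = 1616006548374$ ($C = \left(-654834\right) \left(-2467811\right) = 1616006548374$)
$x{\left(A \right)} = 7 + \frac{1050}{-1000 + A}$ ($x{\left(A \right)} = 7 - \frac{-1010 - 40}{A - 1000} = 7 - - \frac{1050}{-1000 + A} = 7 + \frac{1050}{-1000 + A}$)
$C - x{\left(-116 \right)} = 1616006548374 - \frac{7 \left(-850 - 116\right)}{-1000 - 116} = 1616006548374 - 7 \frac{1}{-1116} \left(-966\right) = 1616006548374 - 7 \left(- \frac{1}{1116}\right) \left(-966\right) = 1616006548374 - \frac{1127}{186} = \frac{300577217996437}{186}$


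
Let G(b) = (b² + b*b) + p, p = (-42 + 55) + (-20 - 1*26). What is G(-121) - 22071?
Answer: 7178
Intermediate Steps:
p = -33 (p = 13 + (-20 - 26) = 13 - 46 = -33)
G(b) = -33 + 2*b² (G(b) = (b² + b*b) - 33 = (b² + b²) - 33 = 2*b² - 33 = -33 + 2*b²)
G(-121) - 22071 = (-33 + 2*(-121)²) - 22071 = (-33 + 2*14641) - 22071 = (-33 + 29282) - 22071 = 29249 - 22071 = 7178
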